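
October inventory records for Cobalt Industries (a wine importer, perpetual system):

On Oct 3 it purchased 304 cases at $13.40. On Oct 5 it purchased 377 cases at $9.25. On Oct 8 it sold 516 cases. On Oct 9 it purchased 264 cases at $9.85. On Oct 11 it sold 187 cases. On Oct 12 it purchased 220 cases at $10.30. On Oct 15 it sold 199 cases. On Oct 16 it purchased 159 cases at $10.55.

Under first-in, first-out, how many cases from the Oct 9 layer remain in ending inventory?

Oct 8, 516 sold [FIFO — oldest first]: 304 @ $13.40 + 212 @ $9.25 = $6,034.60
Oct 11, 187 sold [FIFO — oldest first]: 165 @ $9.25 + 22 @ $9.85 = $1,742.95
Oct 15, 199 sold [FIFO — oldest first]: 199 @ $9.85 = $1,960.15
Total COGS = $6,034.60 + $1,742.95 + $1,960.15 = $9,737.70
Ending inventory: 43 @ $9.85 + 220 @ $10.30 + 159 @ $10.55 = $4,367.00

43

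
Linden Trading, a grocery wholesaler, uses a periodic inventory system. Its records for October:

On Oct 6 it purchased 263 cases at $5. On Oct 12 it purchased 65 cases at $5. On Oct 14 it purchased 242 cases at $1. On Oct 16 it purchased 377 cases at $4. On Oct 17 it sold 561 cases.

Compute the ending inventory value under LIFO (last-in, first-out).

Oct 17, 561 sold [LIFO — newest first]: 377 @ $4 + 184 @ $1 = $1,692
Ending inventory: 263 @ $5 + 65 @ $5 + 58 @ $1 = $1,698
Check: goods available $3,390 = COGS $1,692 + ending $1,698

Ending inventory = $1,698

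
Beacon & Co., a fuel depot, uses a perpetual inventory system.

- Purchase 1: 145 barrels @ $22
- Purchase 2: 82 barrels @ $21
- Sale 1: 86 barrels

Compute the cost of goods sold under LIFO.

Sale 1 (86) [LIFO — newest first]: 82 @ $21 + 4 @ $22 = $1,810
Ending inventory: 141 @ $22 = $3,102

COGS = $1,810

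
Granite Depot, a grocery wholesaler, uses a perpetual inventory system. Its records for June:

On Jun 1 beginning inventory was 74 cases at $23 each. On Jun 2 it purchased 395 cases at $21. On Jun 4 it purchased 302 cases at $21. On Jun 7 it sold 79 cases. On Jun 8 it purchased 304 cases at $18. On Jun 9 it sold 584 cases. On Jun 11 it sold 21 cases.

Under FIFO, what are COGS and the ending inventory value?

Jun 7, 79 sold [FIFO — oldest first]: 74 @ $23 + 5 @ $21 = $1,807
Jun 9, 584 sold [FIFO — oldest first]: 390 @ $21 + 194 @ $21 = $12,264
Jun 11, 21 sold [FIFO — oldest first]: 21 @ $21 = $441
Total COGS = $1,807 + $12,264 + $441 = $14,512
Ending inventory: 87 @ $21 + 304 @ $18 = $7,299

COGS = $14,512; ending inventory = $7,299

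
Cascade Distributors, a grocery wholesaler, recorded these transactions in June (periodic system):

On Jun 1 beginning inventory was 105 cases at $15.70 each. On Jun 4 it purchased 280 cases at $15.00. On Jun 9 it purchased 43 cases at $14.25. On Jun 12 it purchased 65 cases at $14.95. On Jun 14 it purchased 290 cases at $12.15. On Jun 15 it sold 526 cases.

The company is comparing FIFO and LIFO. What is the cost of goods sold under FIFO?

FIFO COGS: 105 @ $15.70 + 280 @ $15.00 + 43 @ $14.25 + 65 @ $14.95 + 33 @ $12.15 = $7,833.95
LIFO COGS: 290 @ $12.15 + 65 @ $14.95 + 43 @ $14.25 + 128 @ $15.00 = $7,028.00

COGS = $7,833.95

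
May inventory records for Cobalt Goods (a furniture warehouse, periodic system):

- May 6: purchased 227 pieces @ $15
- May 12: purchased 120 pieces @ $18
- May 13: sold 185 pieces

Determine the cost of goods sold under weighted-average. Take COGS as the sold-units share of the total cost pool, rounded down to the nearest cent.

May 13, sell 185: 185/347 × $5,565.00 → $2,966.93
Ending inventory (cost pool remaining) = $2,598.07

COGS = $2,966.93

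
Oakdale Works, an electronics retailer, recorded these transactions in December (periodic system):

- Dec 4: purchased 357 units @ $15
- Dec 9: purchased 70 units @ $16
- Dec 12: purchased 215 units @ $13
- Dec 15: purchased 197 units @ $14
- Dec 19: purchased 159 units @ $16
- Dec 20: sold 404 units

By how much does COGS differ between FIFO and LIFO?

FIFO COGS: 357 @ $15 + 47 @ $16 = $6,107
LIFO COGS: 159 @ $16 + 197 @ $14 + 48 @ $13 = $5,926
Difference = |$6,107 − $5,926| = $181

$181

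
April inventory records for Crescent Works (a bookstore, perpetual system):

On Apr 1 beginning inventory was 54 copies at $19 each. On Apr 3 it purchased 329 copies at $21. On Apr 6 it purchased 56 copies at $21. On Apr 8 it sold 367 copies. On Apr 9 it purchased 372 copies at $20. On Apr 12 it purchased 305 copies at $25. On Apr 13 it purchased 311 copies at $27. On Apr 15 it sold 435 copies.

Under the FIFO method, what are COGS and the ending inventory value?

Apr 8, 367 sold [FIFO — oldest first]: 54 @ $19 + 313 @ $21 = $7,599
Apr 15, 435 sold [FIFO — oldest first]: 16 @ $21 + 56 @ $21 + 363 @ $20 = $8,772
Total COGS = $7,599 + $8,772 = $16,371
Ending inventory: 9 @ $20 + 305 @ $25 + 311 @ $27 = $16,202
Check: goods available $32,573 = COGS $16,371 + ending $16,202

COGS = $16,371; ending inventory = $16,202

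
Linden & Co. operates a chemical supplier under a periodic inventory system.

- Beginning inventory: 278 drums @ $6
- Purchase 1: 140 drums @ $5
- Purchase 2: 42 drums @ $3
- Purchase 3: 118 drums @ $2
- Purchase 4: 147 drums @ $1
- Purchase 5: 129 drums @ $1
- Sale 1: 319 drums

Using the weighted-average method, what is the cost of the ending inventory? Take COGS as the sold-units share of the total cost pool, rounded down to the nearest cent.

Sale 1, sell 319: 319/854 × $3,006.00 → $1,122.85
Ending inventory (cost pool remaining) = $1,883.15
Check: goods available $3,006.00 = COGS $1,122.85 + ending $1,883.15

Ending inventory = $1,883.15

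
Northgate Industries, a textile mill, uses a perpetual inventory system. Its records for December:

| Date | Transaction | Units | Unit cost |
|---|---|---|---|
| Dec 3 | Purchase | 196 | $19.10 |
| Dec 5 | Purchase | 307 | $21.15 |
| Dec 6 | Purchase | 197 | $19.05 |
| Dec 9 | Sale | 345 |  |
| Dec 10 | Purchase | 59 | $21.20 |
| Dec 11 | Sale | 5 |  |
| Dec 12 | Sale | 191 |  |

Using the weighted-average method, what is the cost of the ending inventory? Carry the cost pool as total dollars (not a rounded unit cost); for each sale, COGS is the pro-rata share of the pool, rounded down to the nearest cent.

Ending inventory = $4,394.49

After Dec 3: 196 on hand, pool $3,743.60 (≈ $19.1000 each)
After Dec 5: 503 on hand, pool $10,236.65 (≈ $20.3512 each)
After Dec 6: 700 on hand, pool $13,989.50 (≈ $19.9850 each)
Dec 9, sell 345: 345/700 × $13,989.50 → $6,894.82
After Dec 10: 414 on hand, pool $8,345.48 (≈ $20.1582 each)
Dec 11, sell 5: 5/414 × $8,345.48 → $100.79
Dec 12, sell 191: 191/409 × $8,244.69 → $3,850.20
Total COGS = $6,894.82 + $100.79 + $3,850.20 = $10,845.81
Ending inventory (cost pool remaining) = $4,394.49
Check: goods available $15,240.30 = COGS $10,845.81 + ending $4,394.49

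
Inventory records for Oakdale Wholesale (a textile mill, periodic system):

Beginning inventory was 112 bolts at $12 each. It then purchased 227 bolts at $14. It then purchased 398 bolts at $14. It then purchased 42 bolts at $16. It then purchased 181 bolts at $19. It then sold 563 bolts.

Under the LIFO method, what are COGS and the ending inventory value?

COGS = $8,871; ending inventory = $5,334

Sale 1 (563) [LIFO — newest first]: 181 @ $19 + 42 @ $16 + 340 @ $14 = $8,871
Ending inventory: 112 @ $12 + 227 @ $14 + 58 @ $14 = $5,334
Check: goods available $14,205 = COGS $8,871 + ending $5,334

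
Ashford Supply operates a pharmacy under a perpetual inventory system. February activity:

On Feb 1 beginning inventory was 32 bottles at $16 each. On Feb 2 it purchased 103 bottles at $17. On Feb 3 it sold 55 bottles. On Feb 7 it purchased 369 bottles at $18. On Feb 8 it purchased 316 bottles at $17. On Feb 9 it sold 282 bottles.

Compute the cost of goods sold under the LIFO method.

COGS = $5,729

Feb 3, 55 sold [LIFO — newest first]: 55 @ $17 = $935
Feb 9, 282 sold [LIFO — newest first]: 282 @ $17 = $4,794
Total COGS = $935 + $4,794 = $5,729
Ending inventory: 32 @ $16 + 48 @ $17 + 369 @ $18 + 34 @ $17 = $8,548
Check: goods available $14,277 = COGS $5,729 + ending $8,548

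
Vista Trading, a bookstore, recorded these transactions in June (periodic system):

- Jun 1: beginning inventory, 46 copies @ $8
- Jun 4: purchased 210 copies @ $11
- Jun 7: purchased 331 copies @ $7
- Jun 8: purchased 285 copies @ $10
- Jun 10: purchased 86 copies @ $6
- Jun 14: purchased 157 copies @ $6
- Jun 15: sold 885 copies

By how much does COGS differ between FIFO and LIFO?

$1,012

FIFO COGS: 46 @ $8 + 210 @ $11 + 331 @ $7 + 285 @ $10 + 13 @ $6 = $7,923
LIFO COGS: 157 @ $6 + 86 @ $6 + 285 @ $10 + 331 @ $7 + 26 @ $11 = $6,911
Difference = |$7,923 − $6,911| = $1,012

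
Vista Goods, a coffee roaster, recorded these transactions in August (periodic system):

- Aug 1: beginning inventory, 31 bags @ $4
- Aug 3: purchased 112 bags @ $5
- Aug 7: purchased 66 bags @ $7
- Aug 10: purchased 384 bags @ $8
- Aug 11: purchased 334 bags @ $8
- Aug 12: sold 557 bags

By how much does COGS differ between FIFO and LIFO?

$526

FIFO COGS: 31 @ $4 + 112 @ $5 + 66 @ $7 + 348 @ $8 = $3,930
LIFO COGS: 334 @ $8 + 223 @ $8 = $4,456
Difference = |$3,930 − $4,456| = $526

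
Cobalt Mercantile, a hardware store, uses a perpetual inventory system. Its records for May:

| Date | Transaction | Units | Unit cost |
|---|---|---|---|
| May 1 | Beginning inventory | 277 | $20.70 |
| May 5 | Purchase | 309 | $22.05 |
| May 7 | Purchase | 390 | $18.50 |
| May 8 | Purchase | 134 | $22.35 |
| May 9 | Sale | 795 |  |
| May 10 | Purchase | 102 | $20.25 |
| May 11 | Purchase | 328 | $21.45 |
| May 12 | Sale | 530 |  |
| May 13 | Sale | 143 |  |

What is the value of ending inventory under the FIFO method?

Ending inventory = $1,544.40

May 9, 795 sold [FIFO — oldest first]: 277 @ $20.70 + 309 @ $22.05 + 209 @ $18.50 = $16,413.85
May 12, 530 sold [FIFO — oldest first]: 181 @ $18.50 + 134 @ $22.35 + 102 @ $20.25 + 113 @ $21.45 = $10,832.75
May 13, 143 sold [FIFO — oldest first]: 143 @ $21.45 = $3,067.35
Total COGS = $16,413.85 + $10,832.75 + $3,067.35 = $30,313.95
Ending inventory: 72 @ $21.45 = $1,544.40
Check: goods available $31,858.35 = COGS $30,313.95 + ending $1,544.40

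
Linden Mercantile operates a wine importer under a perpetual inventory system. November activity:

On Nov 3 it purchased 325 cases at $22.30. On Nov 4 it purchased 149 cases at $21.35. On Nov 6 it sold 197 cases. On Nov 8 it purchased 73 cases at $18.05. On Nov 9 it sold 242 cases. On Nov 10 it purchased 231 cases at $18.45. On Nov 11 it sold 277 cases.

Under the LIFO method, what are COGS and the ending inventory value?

COGS = $14,625.65; ending inventory = $1,382.60

Nov 6, 197 sold [LIFO — newest first]: 149 @ $21.35 + 48 @ $22.30 = $4,251.55
Nov 9, 242 sold [LIFO — newest first]: 73 @ $18.05 + 169 @ $22.30 = $5,086.35
Nov 11, 277 sold [LIFO — newest first]: 231 @ $18.45 + 46 @ $22.30 = $5,287.75
Total COGS = $4,251.55 + $5,086.35 + $5,287.75 = $14,625.65
Ending inventory: 62 @ $22.30 = $1,382.60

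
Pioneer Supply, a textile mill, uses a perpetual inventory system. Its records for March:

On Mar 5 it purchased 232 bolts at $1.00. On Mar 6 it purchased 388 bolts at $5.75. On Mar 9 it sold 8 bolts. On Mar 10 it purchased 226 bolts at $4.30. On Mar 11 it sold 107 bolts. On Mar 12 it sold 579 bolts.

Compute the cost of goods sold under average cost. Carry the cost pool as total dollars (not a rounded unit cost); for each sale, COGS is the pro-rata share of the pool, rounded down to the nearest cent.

COGS = $2,817.54

After Mar 5: 232 on hand, pool $232.00 (≈ $1.0000 each)
After Mar 6: 620 on hand, pool $2,463.00 (≈ $3.9726 each)
Mar 9, sell 8: 8/620 × $2,463.00 → $31.78
After Mar 10: 838 on hand, pool $3,403.02 (≈ $4.0609 each)
Mar 11, sell 107: 107/838 × $3,403.02 → $434.51
Mar 12, sell 579: 579/731 × $2,968.51 → $2,351.25
Total COGS = $31.78 + $434.51 + $2,351.25 = $2,817.54
Ending inventory (cost pool remaining) = $617.26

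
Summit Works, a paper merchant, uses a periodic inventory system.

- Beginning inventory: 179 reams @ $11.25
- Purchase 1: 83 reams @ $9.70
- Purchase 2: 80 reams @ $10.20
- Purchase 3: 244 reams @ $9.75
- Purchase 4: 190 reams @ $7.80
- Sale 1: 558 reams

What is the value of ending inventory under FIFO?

Sale 1 (558) [FIFO — oldest first]: 179 @ $11.25 + 83 @ $9.70 + 80 @ $10.20 + 216 @ $9.75 = $5,740.85
Ending inventory: 28 @ $9.75 + 190 @ $7.80 = $1,755.00

Ending inventory = $1,755.00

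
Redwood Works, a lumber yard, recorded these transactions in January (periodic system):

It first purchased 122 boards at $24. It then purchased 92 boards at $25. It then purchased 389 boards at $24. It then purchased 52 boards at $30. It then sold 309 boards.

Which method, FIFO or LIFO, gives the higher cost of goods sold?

FIFO COGS: 122 @ $24 + 92 @ $25 + 95 @ $24 = $7,508
LIFO COGS: 52 @ $30 + 257 @ $24 = $7,728

LIFO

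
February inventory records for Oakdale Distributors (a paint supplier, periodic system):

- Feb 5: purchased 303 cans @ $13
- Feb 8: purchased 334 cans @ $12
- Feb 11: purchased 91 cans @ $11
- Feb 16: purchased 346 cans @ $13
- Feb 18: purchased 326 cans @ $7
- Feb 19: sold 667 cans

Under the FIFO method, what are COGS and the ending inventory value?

Feb 19, 667 sold [FIFO — oldest first]: 303 @ $13 + 334 @ $12 + 30 @ $11 = $8,277
Ending inventory: 61 @ $11 + 346 @ $13 + 326 @ $7 = $7,451

COGS = $8,277; ending inventory = $7,451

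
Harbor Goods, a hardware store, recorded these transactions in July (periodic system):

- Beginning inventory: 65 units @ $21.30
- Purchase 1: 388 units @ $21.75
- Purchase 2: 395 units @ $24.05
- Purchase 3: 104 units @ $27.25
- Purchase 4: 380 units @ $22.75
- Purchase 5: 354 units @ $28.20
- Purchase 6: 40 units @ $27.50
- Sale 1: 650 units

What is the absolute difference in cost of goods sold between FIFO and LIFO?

$2,345.45

FIFO COGS: 65 @ $21.30 + 388 @ $21.75 + 197 @ $24.05 = $14,561.35
LIFO COGS: 40 @ $27.50 + 354 @ $28.20 + 256 @ $22.75 = $16,906.80
Difference = |$14,561.35 − $16,906.80| = $2,345.45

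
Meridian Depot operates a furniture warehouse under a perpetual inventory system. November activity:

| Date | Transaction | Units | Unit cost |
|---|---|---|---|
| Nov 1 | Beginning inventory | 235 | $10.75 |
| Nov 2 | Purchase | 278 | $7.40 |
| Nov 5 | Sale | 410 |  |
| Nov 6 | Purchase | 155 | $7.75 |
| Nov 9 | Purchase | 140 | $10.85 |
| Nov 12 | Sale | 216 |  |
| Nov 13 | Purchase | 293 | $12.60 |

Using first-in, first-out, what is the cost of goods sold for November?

Nov 5, 410 sold [FIFO — oldest first]: 235 @ $10.75 + 175 @ $7.40 = $3,821.25
Nov 12, 216 sold [FIFO — oldest first]: 103 @ $7.40 + 113 @ $7.75 = $1,637.95
Total COGS = $3,821.25 + $1,637.95 = $5,459.20
Ending inventory: 42 @ $7.75 + 140 @ $10.85 + 293 @ $12.60 = $5,536.30
Check: goods available $10,995.50 = COGS $5,459.20 + ending $5,536.30

COGS = $5,459.20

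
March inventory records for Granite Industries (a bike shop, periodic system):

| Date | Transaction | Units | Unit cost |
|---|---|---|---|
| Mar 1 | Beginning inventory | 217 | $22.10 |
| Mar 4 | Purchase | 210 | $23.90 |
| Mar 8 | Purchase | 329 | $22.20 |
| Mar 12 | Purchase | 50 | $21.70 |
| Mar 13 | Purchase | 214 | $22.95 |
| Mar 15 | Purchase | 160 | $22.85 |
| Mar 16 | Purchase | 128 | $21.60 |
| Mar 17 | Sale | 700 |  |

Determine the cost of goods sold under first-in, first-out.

COGS = $15,875.30

Mar 17, 700 sold [FIFO — oldest first]: 217 @ $22.10 + 210 @ $23.90 + 273 @ $22.20 = $15,875.30
Ending inventory: 56 @ $22.20 + 50 @ $21.70 + 214 @ $22.95 + 160 @ $22.85 + 128 @ $21.60 = $13,660.30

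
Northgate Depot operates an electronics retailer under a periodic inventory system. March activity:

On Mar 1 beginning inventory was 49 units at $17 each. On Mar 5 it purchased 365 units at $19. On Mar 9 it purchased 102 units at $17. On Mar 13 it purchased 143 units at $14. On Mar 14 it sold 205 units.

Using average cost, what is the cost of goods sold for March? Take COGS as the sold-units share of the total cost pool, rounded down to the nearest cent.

Mar 14, sell 205: 205/659 × $11,504.00 → $3,578.63
Ending inventory (cost pool remaining) = $7,925.37
Check: goods available $11,504.00 = COGS $3,578.63 + ending $7,925.37

COGS = $3,578.63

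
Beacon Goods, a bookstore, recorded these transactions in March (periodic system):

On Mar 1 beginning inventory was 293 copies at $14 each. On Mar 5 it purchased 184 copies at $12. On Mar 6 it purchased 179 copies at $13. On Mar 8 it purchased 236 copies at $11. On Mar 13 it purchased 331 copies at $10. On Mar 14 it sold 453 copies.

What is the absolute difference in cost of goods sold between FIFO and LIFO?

FIFO COGS: 293 @ $14 + 160 @ $12 = $6,022
LIFO COGS: 331 @ $10 + 122 @ $11 = $4,652
Difference = |$6,022 − $4,652| = $1,370

$1,370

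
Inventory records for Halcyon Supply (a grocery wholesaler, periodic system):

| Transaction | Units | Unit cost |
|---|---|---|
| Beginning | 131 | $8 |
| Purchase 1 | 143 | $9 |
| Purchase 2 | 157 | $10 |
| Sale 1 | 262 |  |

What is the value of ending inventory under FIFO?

Sale 1 (262) [FIFO — oldest first]: 131 @ $8 + 131 @ $9 = $2,227
Ending inventory: 12 @ $9 + 157 @ $10 = $1,678

Ending inventory = $1,678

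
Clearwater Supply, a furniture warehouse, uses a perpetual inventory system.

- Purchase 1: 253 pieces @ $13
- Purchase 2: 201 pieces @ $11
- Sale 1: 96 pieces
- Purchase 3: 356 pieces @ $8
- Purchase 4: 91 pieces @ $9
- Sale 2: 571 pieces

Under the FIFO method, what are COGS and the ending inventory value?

COGS = $7,204; ending inventory = $1,963

Sale 1 (96) [FIFO — oldest first]: 96 @ $13 = $1,248
Sale 2 (571) [FIFO — oldest first]: 157 @ $13 + 201 @ $11 + 213 @ $8 = $5,956
Total COGS = $1,248 + $5,956 = $7,204
Ending inventory: 143 @ $8 + 91 @ $9 = $1,963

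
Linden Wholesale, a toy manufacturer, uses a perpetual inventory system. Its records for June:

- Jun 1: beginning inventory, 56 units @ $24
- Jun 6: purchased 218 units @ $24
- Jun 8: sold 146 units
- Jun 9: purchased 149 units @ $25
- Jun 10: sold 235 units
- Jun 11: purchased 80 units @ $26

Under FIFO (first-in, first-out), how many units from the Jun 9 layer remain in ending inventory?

42

Jun 8, 146 sold [FIFO — oldest first]: 56 @ $24 + 90 @ $24 = $3,504
Jun 10, 235 sold [FIFO — oldest first]: 128 @ $24 + 107 @ $25 = $5,747
Total COGS = $3,504 + $5,747 = $9,251
Ending inventory: 42 @ $25 + 80 @ $26 = $3,130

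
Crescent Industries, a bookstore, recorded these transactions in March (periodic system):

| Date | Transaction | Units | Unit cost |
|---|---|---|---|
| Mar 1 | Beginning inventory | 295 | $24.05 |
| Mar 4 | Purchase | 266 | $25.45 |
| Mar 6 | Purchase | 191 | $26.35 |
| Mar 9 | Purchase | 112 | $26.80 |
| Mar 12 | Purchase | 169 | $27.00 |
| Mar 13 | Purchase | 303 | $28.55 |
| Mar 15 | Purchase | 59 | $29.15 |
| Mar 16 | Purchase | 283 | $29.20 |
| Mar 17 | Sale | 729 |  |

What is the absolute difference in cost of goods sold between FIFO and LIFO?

$2,610.85

FIFO COGS: 295 @ $24.05 + 266 @ $25.45 + 168 @ $26.35 = $18,291.25
LIFO COGS: 283 @ $29.20 + 59 @ $29.15 + 303 @ $28.55 + 84 @ $27.00 = $20,902.10
Difference = |$18,291.25 − $20,902.10| = $2,610.85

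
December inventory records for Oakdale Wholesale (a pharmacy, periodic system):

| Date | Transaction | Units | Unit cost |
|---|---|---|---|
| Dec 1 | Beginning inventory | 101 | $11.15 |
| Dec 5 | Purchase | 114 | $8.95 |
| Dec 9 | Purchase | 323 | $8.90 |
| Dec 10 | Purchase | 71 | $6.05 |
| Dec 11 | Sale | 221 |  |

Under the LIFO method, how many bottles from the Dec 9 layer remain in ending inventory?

173

Dec 11, 221 sold [LIFO — newest first]: 71 @ $6.05 + 150 @ $8.90 = $1,764.55
Ending inventory: 101 @ $11.15 + 114 @ $8.95 + 173 @ $8.90 = $3,686.15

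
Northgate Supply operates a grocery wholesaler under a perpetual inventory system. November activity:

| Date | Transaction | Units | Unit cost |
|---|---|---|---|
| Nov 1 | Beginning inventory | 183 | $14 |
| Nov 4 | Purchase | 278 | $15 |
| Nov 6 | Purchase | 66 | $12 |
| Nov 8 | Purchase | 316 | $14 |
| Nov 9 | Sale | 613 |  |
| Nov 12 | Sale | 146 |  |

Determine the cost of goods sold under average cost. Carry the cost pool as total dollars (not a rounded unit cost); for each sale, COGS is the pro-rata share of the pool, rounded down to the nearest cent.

After Nov 1: 183 on hand, pool $2,562.00 (≈ $14.0000 each)
After Nov 4: 461 on hand, pool $6,732.00 (≈ $14.6030 each)
After Nov 6: 527 on hand, pool $7,524.00 (≈ $14.2770 each)
After Nov 8: 843 on hand, pool $11,948.00 (≈ $14.1732 each)
Nov 9, sell 613: 613/843 × $11,948.00 → $8,688.16
Nov 12, sell 146: 146/230 × $3,259.84 → $2,069.28
Total COGS = $8,688.16 + $2,069.28 = $10,757.44
Ending inventory (cost pool remaining) = $1,190.56

COGS = $10,757.44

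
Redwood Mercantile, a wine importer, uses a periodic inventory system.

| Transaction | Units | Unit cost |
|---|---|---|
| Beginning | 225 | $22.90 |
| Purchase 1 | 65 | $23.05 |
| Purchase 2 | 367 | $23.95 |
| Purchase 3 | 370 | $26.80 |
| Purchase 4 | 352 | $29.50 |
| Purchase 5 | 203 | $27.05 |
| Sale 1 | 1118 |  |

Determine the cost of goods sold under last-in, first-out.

Sale 1 (1118) [LIFO — newest first]: 203 @ $27.05 + 352 @ $29.50 + 370 @ $26.80 + 193 @ $23.95 = $30,413.50
Ending inventory: 225 @ $22.90 + 65 @ $23.05 + 174 @ $23.95 = $10,818.05

COGS = $30,413.50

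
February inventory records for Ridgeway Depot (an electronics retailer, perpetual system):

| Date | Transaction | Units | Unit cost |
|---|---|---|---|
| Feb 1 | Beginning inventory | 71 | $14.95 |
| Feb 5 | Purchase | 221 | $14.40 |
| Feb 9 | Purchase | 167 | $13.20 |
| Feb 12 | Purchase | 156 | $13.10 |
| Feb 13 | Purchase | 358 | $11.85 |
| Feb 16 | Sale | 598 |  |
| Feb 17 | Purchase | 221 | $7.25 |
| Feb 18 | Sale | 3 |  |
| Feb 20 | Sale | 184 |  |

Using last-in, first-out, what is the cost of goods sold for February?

COGS = $8,750.45

Feb 16, 598 sold [LIFO — newest first]: 358 @ $11.85 + 156 @ $13.10 + 84 @ $13.20 = $7,394.70
Feb 18, 3 sold [LIFO — newest first]: 3 @ $7.25 = $21.75
Feb 20, 184 sold [LIFO — newest first]: 184 @ $7.25 = $1,334.00
Total COGS = $7,394.70 + $21.75 + $1,334.00 = $8,750.45
Ending inventory: 71 @ $14.95 + 221 @ $14.40 + 83 @ $13.20 + 34 @ $7.25 = $5,585.95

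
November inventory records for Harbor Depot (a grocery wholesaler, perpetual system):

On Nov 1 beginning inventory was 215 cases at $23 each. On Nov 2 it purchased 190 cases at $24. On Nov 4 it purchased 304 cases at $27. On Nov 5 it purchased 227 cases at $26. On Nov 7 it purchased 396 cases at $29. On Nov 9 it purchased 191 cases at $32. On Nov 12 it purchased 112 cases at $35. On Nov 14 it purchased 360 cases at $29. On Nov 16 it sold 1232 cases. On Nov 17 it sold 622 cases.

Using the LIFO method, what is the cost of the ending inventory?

Nov 16, 1232 sold [LIFO — newest first]: 360 @ $29 + 112 @ $35 + 191 @ $32 + 396 @ $29 + 173 @ $26 = $36,454
Nov 17, 622 sold [LIFO — newest first]: 54 @ $26 + 304 @ $27 + 190 @ $24 + 74 @ $23 = $15,874
Total COGS = $36,454 + $15,874 = $52,328
Ending inventory: 141 @ $23 = $3,243

Ending inventory = $3,243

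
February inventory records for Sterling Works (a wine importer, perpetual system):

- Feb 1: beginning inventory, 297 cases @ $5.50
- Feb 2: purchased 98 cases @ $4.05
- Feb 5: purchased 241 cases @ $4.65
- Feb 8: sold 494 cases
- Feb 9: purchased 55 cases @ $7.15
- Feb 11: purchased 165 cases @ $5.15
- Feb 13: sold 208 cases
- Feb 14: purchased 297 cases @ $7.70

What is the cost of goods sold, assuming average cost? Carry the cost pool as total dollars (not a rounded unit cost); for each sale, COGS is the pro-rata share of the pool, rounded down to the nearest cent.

After Feb 1: 297 on hand, pool $1,633.50 (≈ $5.5000 each)
After Feb 2: 395 on hand, pool $2,030.40 (≈ $5.1403 each)
After Feb 5: 636 on hand, pool $3,151.05 (≈ $4.9545 each)
Feb 8, sell 494: 494/636 × $3,151.05 → $2,447.51
After Feb 9: 197 on hand, pool $1,096.79 (≈ $5.5675 each)
After Feb 11: 362 on hand, pool $1,946.54 (≈ $5.3772 each)
Feb 13, sell 208: 208/362 × $1,946.54 → $1,118.45
After Feb 14: 451 on hand, pool $3,114.99 (≈ $6.9069 each)
Total COGS = $2,447.51 + $1,118.45 = $3,565.96
Ending inventory (cost pool remaining) = $3,114.99
Check: goods available $6,680.95 = COGS $3,565.96 + ending $3,114.99

COGS = $3,565.96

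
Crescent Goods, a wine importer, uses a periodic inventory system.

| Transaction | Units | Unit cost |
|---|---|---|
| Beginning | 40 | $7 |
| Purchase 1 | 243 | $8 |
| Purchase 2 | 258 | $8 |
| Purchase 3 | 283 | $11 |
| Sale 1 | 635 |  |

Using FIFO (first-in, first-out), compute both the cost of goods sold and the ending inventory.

Sale 1 (635) [FIFO — oldest first]: 40 @ $7 + 243 @ $8 + 258 @ $8 + 94 @ $11 = $5,322
Ending inventory: 189 @ $11 = $2,079

COGS = $5,322; ending inventory = $2,079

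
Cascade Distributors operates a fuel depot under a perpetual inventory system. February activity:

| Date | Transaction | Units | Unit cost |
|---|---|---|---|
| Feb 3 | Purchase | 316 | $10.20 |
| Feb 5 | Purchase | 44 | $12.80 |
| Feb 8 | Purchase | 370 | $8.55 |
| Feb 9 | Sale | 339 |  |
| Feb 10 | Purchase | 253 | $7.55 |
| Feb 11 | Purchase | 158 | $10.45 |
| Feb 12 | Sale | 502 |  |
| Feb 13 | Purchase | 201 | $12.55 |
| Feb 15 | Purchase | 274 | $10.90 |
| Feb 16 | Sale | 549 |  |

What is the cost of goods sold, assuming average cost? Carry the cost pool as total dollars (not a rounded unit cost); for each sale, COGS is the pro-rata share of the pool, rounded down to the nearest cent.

COGS = $13,619.23

After Feb 3: 316 on hand, pool $3,223.20 (≈ $10.2000 each)
After Feb 5: 360 on hand, pool $3,786.40 (≈ $10.5178 each)
After Feb 8: 730 on hand, pool $6,949.90 (≈ $9.5204 each)
Feb 9, sell 339: 339/730 × $6,949.90 → $3,227.41
After Feb 10: 644 on hand, pool $5,632.64 (≈ $8.7463 each)
After Feb 11: 802 on hand, pool $7,283.74 (≈ $9.0820 each)
Feb 12, sell 502: 502/802 × $7,283.74 → $4,559.14
After Feb 13: 501 on hand, pool $5,247.15 (≈ $10.4734 each)
After Feb 15: 775 on hand, pool $8,233.75 (≈ $10.6242 each)
Feb 16, sell 549: 549/775 × $8,233.75 → $5,832.68
Total COGS = $3,227.41 + $4,559.14 + $5,832.68 = $13,619.23
Ending inventory (cost pool remaining) = $2,401.07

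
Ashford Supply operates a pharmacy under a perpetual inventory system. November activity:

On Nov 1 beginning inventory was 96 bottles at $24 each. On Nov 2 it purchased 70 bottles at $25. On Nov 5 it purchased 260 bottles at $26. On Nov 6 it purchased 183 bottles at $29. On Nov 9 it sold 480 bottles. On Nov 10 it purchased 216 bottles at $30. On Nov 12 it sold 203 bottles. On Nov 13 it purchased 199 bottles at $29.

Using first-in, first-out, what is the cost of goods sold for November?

Nov 9, 480 sold [FIFO — oldest first]: 96 @ $24 + 70 @ $25 + 260 @ $26 + 54 @ $29 = $12,380
Nov 12, 203 sold [FIFO — oldest first]: 129 @ $29 + 74 @ $30 = $5,961
Total COGS = $12,380 + $5,961 = $18,341
Ending inventory: 142 @ $30 + 199 @ $29 = $10,031

COGS = $18,341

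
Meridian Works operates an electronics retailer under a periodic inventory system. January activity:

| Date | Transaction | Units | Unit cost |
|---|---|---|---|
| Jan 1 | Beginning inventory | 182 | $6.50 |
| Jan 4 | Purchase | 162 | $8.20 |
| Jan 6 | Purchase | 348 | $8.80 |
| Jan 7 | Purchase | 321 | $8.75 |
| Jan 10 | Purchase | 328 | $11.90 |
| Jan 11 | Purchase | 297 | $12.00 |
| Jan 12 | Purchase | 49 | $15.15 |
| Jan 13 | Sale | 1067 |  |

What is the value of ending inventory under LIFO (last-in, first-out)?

Jan 13, 1067 sold [LIFO — newest first]: 49 @ $15.15 + 297 @ $12.00 + 328 @ $11.90 + 321 @ $8.75 + 72 @ $8.80 = $11,651.90
Ending inventory: 182 @ $6.50 + 162 @ $8.20 + 276 @ $8.80 = $4,940.20
Check: goods available $16,592.10 = COGS $11,651.90 + ending $4,940.20

Ending inventory = $4,940.20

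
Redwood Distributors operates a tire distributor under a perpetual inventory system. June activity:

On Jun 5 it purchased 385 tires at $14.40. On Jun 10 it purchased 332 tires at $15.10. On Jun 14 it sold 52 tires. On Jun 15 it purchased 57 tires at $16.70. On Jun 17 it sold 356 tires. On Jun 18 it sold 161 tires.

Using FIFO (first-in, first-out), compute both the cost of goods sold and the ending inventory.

COGS = $8,322.40; ending inventory = $3,186.70

Jun 14, 52 sold [FIFO — oldest first]: 52 @ $14.40 = $748.80
Jun 17, 356 sold [FIFO — oldest first]: 333 @ $14.40 + 23 @ $15.10 = $5,142.50
Jun 18, 161 sold [FIFO — oldest first]: 161 @ $15.10 = $2,431.10
Total COGS = $748.80 + $5,142.50 + $2,431.10 = $8,322.40
Ending inventory: 148 @ $15.10 + 57 @ $16.70 = $3,186.70
Check: goods available $11,509.10 = COGS $8,322.40 + ending $3,186.70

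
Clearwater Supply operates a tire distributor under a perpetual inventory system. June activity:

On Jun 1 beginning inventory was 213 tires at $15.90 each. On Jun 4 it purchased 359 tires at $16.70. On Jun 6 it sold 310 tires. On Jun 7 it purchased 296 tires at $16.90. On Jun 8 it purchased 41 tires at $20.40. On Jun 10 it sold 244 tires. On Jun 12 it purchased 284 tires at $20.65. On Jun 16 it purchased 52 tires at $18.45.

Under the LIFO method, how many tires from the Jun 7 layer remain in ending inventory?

Jun 6, 310 sold [LIFO — newest first]: 310 @ $16.70 = $5,177.00
Jun 10, 244 sold [LIFO — newest first]: 41 @ $20.40 + 203 @ $16.90 = $4,267.10
Total COGS = $5,177.00 + $4,267.10 = $9,444.10
Ending inventory: 213 @ $15.90 + 49 @ $16.70 + 93 @ $16.90 + 284 @ $20.65 + 52 @ $18.45 = $12,600.70
Check: goods available $22,044.80 = COGS $9,444.10 + ending $12,600.70

93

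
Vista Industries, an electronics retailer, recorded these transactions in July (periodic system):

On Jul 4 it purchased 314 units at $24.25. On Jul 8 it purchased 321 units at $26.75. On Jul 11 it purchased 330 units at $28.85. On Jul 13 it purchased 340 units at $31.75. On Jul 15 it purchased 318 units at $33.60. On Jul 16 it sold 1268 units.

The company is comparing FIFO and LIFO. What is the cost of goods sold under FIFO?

COGS = $35,342.00

FIFO COGS: 314 @ $24.25 + 321 @ $26.75 + 330 @ $28.85 + 303 @ $31.75 = $35,342.00
LIFO COGS: 318 @ $33.60 + 340 @ $31.75 + 330 @ $28.85 + 280 @ $26.75 = $38,490.30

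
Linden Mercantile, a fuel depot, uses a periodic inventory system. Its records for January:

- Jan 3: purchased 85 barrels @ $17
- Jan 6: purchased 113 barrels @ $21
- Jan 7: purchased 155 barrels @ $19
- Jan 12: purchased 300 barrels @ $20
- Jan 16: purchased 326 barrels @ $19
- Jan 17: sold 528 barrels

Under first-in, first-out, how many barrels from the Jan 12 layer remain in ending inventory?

Jan 17, 528 sold [FIFO — oldest first]: 85 @ $17 + 113 @ $21 + 155 @ $19 + 175 @ $20 = $10,263
Ending inventory: 125 @ $20 + 326 @ $19 = $8,694
Check: goods available $18,957 = COGS $10,263 + ending $8,694

125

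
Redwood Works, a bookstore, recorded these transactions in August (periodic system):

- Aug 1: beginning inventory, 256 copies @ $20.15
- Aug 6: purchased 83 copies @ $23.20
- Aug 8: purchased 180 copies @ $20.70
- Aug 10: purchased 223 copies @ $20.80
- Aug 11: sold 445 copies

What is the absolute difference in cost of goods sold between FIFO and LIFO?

$60.60

FIFO COGS: 256 @ $20.15 + 83 @ $23.20 + 106 @ $20.70 = $9,278.20
LIFO COGS: 223 @ $20.80 + 180 @ $20.70 + 42 @ $23.20 = $9,338.80
Difference = |$9,278.20 − $9,338.80| = $60.60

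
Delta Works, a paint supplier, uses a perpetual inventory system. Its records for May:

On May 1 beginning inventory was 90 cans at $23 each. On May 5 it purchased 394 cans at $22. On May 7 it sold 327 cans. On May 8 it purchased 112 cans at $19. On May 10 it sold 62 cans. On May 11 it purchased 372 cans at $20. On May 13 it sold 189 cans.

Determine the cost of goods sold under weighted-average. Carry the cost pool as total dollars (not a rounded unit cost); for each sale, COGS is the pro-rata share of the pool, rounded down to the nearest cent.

After May 1: 90 on hand, pool $2,070.00 (≈ $23.0000 each)
After May 5: 484 on hand, pool $10,738.00 (≈ $22.1860 each)
May 7, sell 327: 327/484 × $10,738.00 → $7,254.80
After May 8: 269 on hand, pool $5,611.20 (≈ $20.8595 each)
May 10, sell 62: 62/269 × $5,611.20 → $1,293.28
After May 11: 579 on hand, pool $11,757.92 (≈ $20.3073 each)
May 13, sell 189: 189/579 × $11,757.92 → $3,838.07
Total COGS = $7,254.80 + $1,293.28 + $3,838.07 = $12,386.15
Ending inventory (cost pool remaining) = $7,919.85

COGS = $12,386.15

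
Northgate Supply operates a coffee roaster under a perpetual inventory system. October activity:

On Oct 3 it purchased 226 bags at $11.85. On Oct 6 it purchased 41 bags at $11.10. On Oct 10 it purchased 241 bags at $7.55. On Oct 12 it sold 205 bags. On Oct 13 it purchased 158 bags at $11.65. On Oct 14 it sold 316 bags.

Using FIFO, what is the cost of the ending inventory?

Ending inventory = $1,689.25

Oct 12, 205 sold [FIFO — oldest first]: 205 @ $11.85 = $2,429.25
Oct 14, 316 sold [FIFO — oldest first]: 21 @ $11.85 + 41 @ $11.10 + 241 @ $7.55 + 13 @ $11.65 = $2,674.95
Total COGS = $2,429.25 + $2,674.95 = $5,104.20
Ending inventory: 145 @ $11.65 = $1,689.25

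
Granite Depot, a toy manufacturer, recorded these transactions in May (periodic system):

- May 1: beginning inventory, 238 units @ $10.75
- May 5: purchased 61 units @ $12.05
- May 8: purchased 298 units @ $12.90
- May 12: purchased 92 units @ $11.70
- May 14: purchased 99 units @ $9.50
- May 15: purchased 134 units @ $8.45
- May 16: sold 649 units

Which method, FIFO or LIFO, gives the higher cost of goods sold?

FIFO COGS: 238 @ $10.75 + 61 @ $12.05 + 298 @ $12.90 + 52 @ $11.70 = $7,746.15
LIFO COGS: 134 @ $8.45 + 99 @ $9.50 + 92 @ $11.70 + 298 @ $12.90 + 26 @ $12.05 = $7,306.70

FIFO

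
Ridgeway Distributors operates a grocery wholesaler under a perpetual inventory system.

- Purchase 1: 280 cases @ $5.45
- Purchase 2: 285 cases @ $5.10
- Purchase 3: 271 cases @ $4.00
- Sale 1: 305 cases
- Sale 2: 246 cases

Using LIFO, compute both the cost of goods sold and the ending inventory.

COGS = $2,512.00; ending inventory = $1,551.50

Sale 1 (305) [LIFO — newest first]: 271 @ $4.00 + 34 @ $5.10 = $1,257.40
Sale 2 (246) [LIFO — newest first]: 246 @ $5.10 = $1,254.60
Total COGS = $1,257.40 + $1,254.60 = $2,512.00
Ending inventory: 280 @ $5.45 + 5 @ $5.10 = $1,551.50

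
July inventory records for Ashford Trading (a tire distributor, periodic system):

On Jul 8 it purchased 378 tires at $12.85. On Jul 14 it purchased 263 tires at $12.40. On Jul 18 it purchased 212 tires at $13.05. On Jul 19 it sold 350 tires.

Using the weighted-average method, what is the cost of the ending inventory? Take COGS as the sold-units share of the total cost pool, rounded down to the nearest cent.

Jul 19, sell 350: 350/853 × $10,885.10 → $4,466.33
Ending inventory (cost pool remaining) = $6,418.77

Ending inventory = $6,418.77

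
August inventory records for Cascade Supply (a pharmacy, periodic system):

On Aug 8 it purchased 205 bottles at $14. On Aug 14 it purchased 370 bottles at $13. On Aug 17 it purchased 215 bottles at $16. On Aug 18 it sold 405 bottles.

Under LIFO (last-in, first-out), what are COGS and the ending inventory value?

COGS = $5,910; ending inventory = $5,210

Aug 18, 405 sold [LIFO — newest first]: 215 @ $16 + 190 @ $13 = $5,910
Ending inventory: 205 @ $14 + 180 @ $13 = $5,210
Check: goods available $11,120 = COGS $5,910 + ending $5,210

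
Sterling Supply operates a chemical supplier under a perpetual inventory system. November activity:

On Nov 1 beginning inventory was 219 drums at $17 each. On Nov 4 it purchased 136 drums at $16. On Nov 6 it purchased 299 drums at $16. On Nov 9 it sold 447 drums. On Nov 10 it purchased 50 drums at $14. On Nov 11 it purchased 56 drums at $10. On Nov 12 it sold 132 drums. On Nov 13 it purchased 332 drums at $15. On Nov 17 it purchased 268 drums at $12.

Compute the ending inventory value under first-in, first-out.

Nov 9, 447 sold [FIFO — oldest first]: 219 @ $17 + 136 @ $16 + 92 @ $16 = $7,371
Nov 12, 132 sold [FIFO — oldest first]: 132 @ $16 = $2,112
Total COGS = $7,371 + $2,112 = $9,483
Ending inventory: 75 @ $16 + 50 @ $14 + 56 @ $10 + 332 @ $15 + 268 @ $12 = $10,656

Ending inventory = $10,656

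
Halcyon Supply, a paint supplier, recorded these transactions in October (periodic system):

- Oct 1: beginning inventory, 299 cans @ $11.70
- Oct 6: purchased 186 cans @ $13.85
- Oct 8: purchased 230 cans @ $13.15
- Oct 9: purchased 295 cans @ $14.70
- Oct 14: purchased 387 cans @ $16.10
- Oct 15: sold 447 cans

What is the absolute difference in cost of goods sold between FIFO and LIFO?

$1,564.60

FIFO COGS: 299 @ $11.70 + 148 @ $13.85 = $5,548.10
LIFO COGS: 387 @ $16.10 + 60 @ $14.70 = $7,112.70
Difference = |$5,548.10 − $7,112.70| = $1,564.60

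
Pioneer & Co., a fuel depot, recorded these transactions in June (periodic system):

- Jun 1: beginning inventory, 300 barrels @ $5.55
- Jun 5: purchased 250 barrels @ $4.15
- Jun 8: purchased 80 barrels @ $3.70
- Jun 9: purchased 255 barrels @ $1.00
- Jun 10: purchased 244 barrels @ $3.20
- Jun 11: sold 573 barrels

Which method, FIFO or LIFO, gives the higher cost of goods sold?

FIFO

FIFO COGS: 300 @ $5.55 + 250 @ $4.15 + 23 @ $3.70 = $2,787.60
LIFO COGS: 244 @ $3.20 + 255 @ $1.00 + 74 @ $3.70 = $1,309.60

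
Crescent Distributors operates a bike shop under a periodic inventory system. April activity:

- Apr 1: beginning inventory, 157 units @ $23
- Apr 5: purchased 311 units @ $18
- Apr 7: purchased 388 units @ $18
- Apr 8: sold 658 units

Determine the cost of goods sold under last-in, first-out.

Apr 8, 658 sold [LIFO — newest first]: 388 @ $18 + 270 @ $18 = $11,844
Ending inventory: 157 @ $23 + 41 @ $18 = $4,349

COGS = $11,844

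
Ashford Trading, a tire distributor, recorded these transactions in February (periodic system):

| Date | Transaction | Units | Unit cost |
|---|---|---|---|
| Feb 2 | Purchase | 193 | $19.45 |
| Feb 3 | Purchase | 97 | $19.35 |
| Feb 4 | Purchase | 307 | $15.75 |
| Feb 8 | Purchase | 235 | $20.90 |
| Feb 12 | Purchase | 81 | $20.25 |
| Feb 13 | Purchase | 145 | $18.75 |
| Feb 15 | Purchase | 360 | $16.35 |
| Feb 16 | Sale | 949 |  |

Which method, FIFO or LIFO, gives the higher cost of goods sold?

FIFO

FIFO COGS: 193 @ $19.45 + 97 @ $19.35 + 307 @ $15.75 + 235 @ $20.90 + 81 @ $20.25 + 36 @ $18.75 = $17,692.80
LIFO COGS: 360 @ $16.35 + 145 @ $18.75 + 81 @ $20.25 + 235 @ $20.90 + 128 @ $15.75 = $17,172.50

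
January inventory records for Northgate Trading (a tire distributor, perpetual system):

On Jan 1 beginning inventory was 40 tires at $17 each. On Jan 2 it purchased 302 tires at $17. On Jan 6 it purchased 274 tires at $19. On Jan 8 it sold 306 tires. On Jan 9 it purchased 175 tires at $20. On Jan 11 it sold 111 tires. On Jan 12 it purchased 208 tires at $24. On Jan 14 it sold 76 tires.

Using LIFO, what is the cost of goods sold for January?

COGS = $9,794

Jan 8, 306 sold [LIFO — newest first]: 274 @ $19 + 32 @ $17 = $5,750
Jan 11, 111 sold [LIFO — newest first]: 111 @ $20 = $2,220
Jan 14, 76 sold [LIFO — newest first]: 76 @ $24 = $1,824
Total COGS = $5,750 + $2,220 + $1,824 = $9,794
Ending inventory: 40 @ $17 + 270 @ $17 + 64 @ $20 + 132 @ $24 = $9,718
Check: goods available $19,512 = COGS $9,794 + ending $9,718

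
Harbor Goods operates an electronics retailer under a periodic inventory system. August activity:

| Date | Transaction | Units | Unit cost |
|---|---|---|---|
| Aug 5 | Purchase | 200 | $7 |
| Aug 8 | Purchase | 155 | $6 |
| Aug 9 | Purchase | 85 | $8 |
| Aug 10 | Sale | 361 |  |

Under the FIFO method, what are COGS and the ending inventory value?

Aug 10, 361 sold [FIFO — oldest first]: 200 @ $7 + 155 @ $6 + 6 @ $8 = $2,378
Ending inventory: 79 @ $8 = $632

COGS = $2,378; ending inventory = $632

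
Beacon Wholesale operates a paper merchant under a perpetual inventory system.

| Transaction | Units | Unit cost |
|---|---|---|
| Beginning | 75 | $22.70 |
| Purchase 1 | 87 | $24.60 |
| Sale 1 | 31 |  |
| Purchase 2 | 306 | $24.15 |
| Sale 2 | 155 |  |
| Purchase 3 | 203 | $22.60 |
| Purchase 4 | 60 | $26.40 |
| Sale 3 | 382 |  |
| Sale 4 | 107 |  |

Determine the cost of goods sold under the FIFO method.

Sale 1 (31) [FIFO — oldest first]: 31 @ $22.70 = $703.70
Sale 2 (155) [FIFO — oldest first]: 44 @ $22.70 + 87 @ $24.60 + 24 @ $24.15 = $3,718.60
Sale 3 (382) [FIFO — oldest first]: 282 @ $24.15 + 100 @ $22.60 = $9,070.30
Sale 4 (107) [FIFO — oldest first]: 103 @ $22.60 + 4 @ $26.40 = $2,433.40
Total COGS = $703.70 + $3,718.60 + $9,070.30 + $2,433.40 = $15,926.00
Ending inventory: 56 @ $26.40 = $1,478.40
Check: goods available $17,404.40 = COGS $15,926.00 + ending $1,478.40

COGS = $15,926.00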